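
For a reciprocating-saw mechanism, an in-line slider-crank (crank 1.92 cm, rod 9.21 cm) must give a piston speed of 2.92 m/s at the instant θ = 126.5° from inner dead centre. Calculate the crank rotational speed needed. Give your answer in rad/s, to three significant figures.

For an in-line slider-crank, |v_piston| = rω|sinθ|·[1 + r cosθ/√(L² − r² sin²θ)].
With r = 0.0192 m, L = 0.0921 m, θ = 126.5°: the bracketed kinematic factor |dx/dθ| = 0.013493 m.
ω = v/|dx/dθ| = 2.92/0.013493 = 216.41 rad/s.

216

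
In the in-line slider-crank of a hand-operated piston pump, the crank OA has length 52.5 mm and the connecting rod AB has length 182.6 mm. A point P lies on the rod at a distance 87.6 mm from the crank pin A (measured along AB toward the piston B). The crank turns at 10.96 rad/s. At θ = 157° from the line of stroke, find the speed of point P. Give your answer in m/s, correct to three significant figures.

0.338

ω = 10.96 rad/s.  Crank-pin speed |V_A| = rω = 0.5754 m/s, perpendicular to OA.
Rod angle: sinφ = −(r/L) sinθ ⇒ φ = -6.450°; ω_rod = −rω cosθ/√(L²−r²sin²θ) = +2.9191 rad/s.
V_P = V_A + ω_rod × AP, with AP = 0.0876 m along the rod.
Components: V_Px = −rω sinθ − a·ω_rod·sinφ = -0.1961 m/s;  V_Py = rω cosθ + a·ω_rod·cosφ = -0.27556 m/s.
|V_P| = √(V_Px² + V_Py²) = 0.33821 m/s.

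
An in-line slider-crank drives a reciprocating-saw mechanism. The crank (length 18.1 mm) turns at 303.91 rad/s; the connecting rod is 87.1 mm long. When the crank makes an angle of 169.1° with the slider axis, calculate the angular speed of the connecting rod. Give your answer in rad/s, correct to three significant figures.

ω = 303.9 rad/s
The rod makes angle φ with the slider axis where L sinφ = r sinθ; differentiating, L cosφ·φ̇ = r ω cosθ.
L cosφ = √(L² − r² sin²θ) = 0.087033 m.
|ω_rod| = r ω |cosθ| / √(L² − r² sin²θ) = 0.0181·303.9·0.98196/0.087033 = 62.063 rad/s.

62.1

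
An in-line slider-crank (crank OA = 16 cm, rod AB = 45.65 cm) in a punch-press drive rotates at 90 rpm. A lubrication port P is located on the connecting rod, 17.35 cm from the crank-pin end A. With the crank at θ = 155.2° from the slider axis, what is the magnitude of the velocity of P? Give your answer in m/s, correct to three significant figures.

ω = 9.425 rad/s.  Crank-pin speed |V_A| = rω = 1.508 m/s, perpendicular to OA.
Rod angle: sinφ = −(r/L) sinθ ⇒ φ = -8.454°; ω_rod = −rω cosθ/√(L²−r²sin²θ) = +3.0316 rad/s.
V_P = V_A + ω_rod × AP, with AP = 0.1735 m along the rod.
Components: V_Px = −rω sinθ − a·ω_rod·sinφ = -0.55519 m/s;  V_Py = rω cosθ + a·ω_rod·cosφ = -0.84863 m/s.
|V_P| = √(V_Px² + V_Py²) = 1.0141 m/s.

1.01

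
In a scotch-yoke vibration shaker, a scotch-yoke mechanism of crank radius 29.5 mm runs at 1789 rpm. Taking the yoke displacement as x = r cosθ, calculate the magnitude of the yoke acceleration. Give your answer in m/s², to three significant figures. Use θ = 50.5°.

659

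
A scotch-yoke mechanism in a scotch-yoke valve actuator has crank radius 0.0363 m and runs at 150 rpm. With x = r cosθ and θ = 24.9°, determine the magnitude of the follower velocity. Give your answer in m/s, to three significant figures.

0.240

ω = 15.71 rad/s (from 150 rpm).
x = r cosθ ⇒ ẋ = −rω sinθ.
|v| = rω|sinθ| = 0.0363·15.71·|sin 24.9°| = 0.24007 m/s.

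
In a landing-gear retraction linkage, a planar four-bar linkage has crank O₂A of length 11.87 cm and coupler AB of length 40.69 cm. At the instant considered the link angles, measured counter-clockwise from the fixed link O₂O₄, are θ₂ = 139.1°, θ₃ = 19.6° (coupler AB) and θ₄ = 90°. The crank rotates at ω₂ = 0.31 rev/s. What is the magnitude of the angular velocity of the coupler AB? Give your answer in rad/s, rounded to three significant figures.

0.456

ω₂ = 1.948 rad/s (from 0.31 rev/s).
Differentiating the loop-closure r₂e^{iθ₂}+r₃e^{iθ₃}=r₁+r₄e^{iθ₄} gives r₂ω₂e^{iθ₂}+r₃ω₃e^{iθ₃}=r₄ω₄e^{iθ₄}.
Eliminating the other unknown: ω₃ = r₂ω₂ sin(θ₄−θ₂) / [r₃ sin(θ₃−θ₄)].
Numerator sine = -0.75585; denominator sine = -0.94206.
Result = 0.1187·1.948·(-0.75585) / (0.4069·(-0.94206)) = +0.45589 rad/s; magnitude 0.45589 rad/s.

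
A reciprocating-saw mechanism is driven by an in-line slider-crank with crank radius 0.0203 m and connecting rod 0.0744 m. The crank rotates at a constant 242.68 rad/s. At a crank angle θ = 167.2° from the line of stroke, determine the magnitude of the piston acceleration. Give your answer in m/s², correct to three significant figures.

870

ω = 242.7 rad/s
x(θ) = r cosθ + √(L² − r² sin²θ); with ω constant, a = ω²·d²x/dθ².
d²x/dθ² = −r cosθ − r²(cos2θ)/√u − r⁴ sin²2θ/(4u^{3/2}),  u = L² − r² sin²θ = 0.00551513 m².
Substituting r = 0.0203 m, L = 0.0744 m, θ = 167.2°: d²x/dθ² = +0.014772 m.
a = ω²·d²x/dθ² = (242.7)²·(+0.014772) = +869.97 m/s²;  |a| = 869.97 m/s².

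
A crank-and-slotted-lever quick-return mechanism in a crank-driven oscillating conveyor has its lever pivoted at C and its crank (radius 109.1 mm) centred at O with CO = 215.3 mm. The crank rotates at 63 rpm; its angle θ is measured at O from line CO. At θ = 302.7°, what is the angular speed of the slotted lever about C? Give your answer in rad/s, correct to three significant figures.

1.94

ω = 6.597 rad/s (from 63 rpm).
Crank pin A relative to C: A = (d + r cosθ, r sinθ); lever angle φ = atan2(r sinθ, d + r cosθ).
Differentiating tanφ: φ̇ = rω(d cosθ + r)/(d² + r² + 2dr cosθ).
d² + r² + 2dr cosθ = |CA|² = 0.0836366 m²;  d cosθ + r = +0.22541 m.
|ω_lever| = |0.1091·6.597·+0.22541| / 0.0836366 = 1.9399 rad/s.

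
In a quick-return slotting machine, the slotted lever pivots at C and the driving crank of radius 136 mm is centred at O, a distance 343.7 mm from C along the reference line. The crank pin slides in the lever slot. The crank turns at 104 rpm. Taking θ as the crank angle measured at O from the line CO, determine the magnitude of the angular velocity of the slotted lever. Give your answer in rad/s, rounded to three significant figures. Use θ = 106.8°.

ω = 10.89 rad/s (from 104 rpm).
Crank pin A relative to C: A = (d + r cosθ, r sinθ); lever angle φ = atan2(r sinθ, d + r cosθ).
Differentiating tanφ: φ̇ = rω(d cosθ + r)/(d² + r² + 2dr cosθ).
d² + r² + 2dr cosθ = |CA|² = 0.109605 m²;  d cosθ + r = +0.03666 m.
|ω_lever| = |0.136·10.89·+0.03666| / 0.109605 = 0.4954 rad/s.

0.495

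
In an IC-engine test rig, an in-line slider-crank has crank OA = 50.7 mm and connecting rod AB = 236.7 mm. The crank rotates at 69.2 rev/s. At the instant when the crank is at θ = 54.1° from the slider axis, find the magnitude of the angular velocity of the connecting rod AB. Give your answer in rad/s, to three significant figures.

55.5

ω = 434.8 rad/s (converted from 69.2 rev/s).
The rod makes angle φ with the slider axis where L sinφ = r sinθ; differentiating, L cosφ·φ̇ = r ω cosθ.
L cosφ = √(L² − r² sin²θ) = 0.23311 m.
|ω_rod| = r ω |cosθ| / √(L² − r² sin²θ) = 0.0507·434.8·0.58637/0.23311 = 55.451 rad/s.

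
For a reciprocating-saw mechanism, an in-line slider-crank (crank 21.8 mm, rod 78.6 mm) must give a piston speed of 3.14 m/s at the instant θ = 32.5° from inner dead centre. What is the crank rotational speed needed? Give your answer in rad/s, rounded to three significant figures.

For an in-line slider-crank, |v_piston| = rω|sinθ|·[1 + r cosθ/√(L² − r² sin²θ)].
With r = 0.0218 m, L = 0.0786 m, θ = 32.5°: the bracketed kinematic factor |dx/dθ| = 0.014484 m.
ω = v/|dx/dθ| = 3.14/0.014484 = 216.79 rad/s.

217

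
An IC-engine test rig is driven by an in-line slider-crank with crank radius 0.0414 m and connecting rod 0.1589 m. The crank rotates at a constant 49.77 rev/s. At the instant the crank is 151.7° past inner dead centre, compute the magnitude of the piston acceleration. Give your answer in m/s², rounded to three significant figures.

2970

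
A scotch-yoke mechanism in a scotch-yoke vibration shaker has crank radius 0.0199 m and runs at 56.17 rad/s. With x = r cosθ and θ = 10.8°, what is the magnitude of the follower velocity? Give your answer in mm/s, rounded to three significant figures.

ω = 56.17 rad/s
x = r cosθ ⇒ ẋ = −rω sinθ.
|v| = rω|sinθ| = 0.0199·56.17·|sin 10.8°| = 0.20945 m/s = 209.45 mm/s.

209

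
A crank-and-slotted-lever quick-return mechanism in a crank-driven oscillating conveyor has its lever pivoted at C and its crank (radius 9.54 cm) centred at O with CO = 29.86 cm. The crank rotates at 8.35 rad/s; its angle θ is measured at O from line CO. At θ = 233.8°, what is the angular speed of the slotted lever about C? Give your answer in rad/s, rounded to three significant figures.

0.998

ω = 8.35 rad/s
Crank pin A relative to C: A = (d + r cosθ, r sinθ); lever angle φ = atan2(r sinθ, d + r cosθ).
Differentiating tanφ: φ̇ = rω(d cosθ + r)/(d² + r² + 2dr cosθ).
d² + r² + 2dr cosθ = |CA|² = 0.0646146 m²;  d cosθ + r = -0.080955 m.
|ω_lever| = |0.0954·8.35·-0.080955| / 0.0646146 = 0.99804 rad/s.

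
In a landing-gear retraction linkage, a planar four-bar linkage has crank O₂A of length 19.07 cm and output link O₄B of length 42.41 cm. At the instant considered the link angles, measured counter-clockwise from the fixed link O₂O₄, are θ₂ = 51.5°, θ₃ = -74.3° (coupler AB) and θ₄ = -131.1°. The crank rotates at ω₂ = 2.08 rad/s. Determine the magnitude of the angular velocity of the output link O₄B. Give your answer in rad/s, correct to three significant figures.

0.907

ω₂ = 2.08 rad/s
Differentiating the loop-closure r₂e^{iθ₂}+r₃e^{iθ₃}=r₁+r₄e^{iθ₄} gives r₂ω₂e^{iθ₂}+r₃ω₃e^{iθ₃}=r₄ω₄e^{iθ₄}.
Eliminating the other unknown: ω₄ = r₂ω₂ sin(θ₂−θ₃) / [r₄ sin(θ₄−θ₃)].
Numerator sine = +0.81106; denominator sine = -0.83676.
Result = 0.1907·2.08·(+0.81106) / (0.4241·(-0.83676)) = -0.90656 rad/s; magnitude 0.90656 rad/s.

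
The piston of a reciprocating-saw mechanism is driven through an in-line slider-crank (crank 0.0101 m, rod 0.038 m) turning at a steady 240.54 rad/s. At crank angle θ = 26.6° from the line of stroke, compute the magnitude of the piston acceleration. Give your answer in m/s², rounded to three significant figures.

ω = 240.5 rad/s
x(θ) = r cosθ + √(L² − r² sin²θ); with ω constant, a = ω²·d²x/dθ².
d²x/dθ² = −r cosθ − r²(cos2θ)/√u − r⁴ sin²2θ/(4u^{3/2}),  u = L² − r² sin²θ = 0.00142355 m².
Substituting r = 0.0101 m, L = 0.038 m, θ = 26.6°: d²x/dθ² = -0.010682 m.
a = ω²·d²x/dθ² = (240.5)²·(-0.010682) = -618.03 m/s²;  |a| = 618.03 m/s².

618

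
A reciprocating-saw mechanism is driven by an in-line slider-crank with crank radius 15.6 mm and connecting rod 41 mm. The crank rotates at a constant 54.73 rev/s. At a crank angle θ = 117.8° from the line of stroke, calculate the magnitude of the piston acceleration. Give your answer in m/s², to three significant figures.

1260

ω = 2π·54.7 = 343.9 rad/s
x(θ) = r cosθ + √(L² − r² sin²θ); with ω constant, a = ω²·d²x/dθ².
d²x/dθ² = −r cosθ − r²(cos2θ)/√u − r⁴ sin²2θ/(4u^{3/2}),  u = L² − r² sin²θ = 0.00149057 m².
Substituting r = 0.0156 m, L = 0.041 m, θ = 117.8°: d²x/dθ² = +0.010662 m.
a = ω²·d²x/dθ² = (343.9)²·(+0.010662) = +1260.8 m/s²;  |a| = 1260.8 m/s².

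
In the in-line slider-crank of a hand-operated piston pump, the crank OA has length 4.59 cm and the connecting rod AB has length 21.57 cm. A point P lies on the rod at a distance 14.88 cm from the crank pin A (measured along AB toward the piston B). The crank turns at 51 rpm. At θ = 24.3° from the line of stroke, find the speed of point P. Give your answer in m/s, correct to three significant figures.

ω = 5.341 rad/s.  Crank-pin speed |V_A| = rω = 0.24514 m/s, perpendicular to OA.
Rod angle: sinφ = −(r/L) sinθ ⇒ φ = -5.024°; ω_rod = −rω cosθ/√(L²−r²sin²θ) = -1.0398 rad/s.
V_P = V_A + ω_rod × AP, with AP = 0.1488 m along the rod.
Components: V_Px = −rω sinθ − a·ω_rod·sinφ = -0.11443 m/s;  V_Py = rω cosθ + a·ω_rod·cosφ = +0.069294 m/s.
|V_P| = √(V_Px² + V_Py²) = 0.13377 m/s.

0.134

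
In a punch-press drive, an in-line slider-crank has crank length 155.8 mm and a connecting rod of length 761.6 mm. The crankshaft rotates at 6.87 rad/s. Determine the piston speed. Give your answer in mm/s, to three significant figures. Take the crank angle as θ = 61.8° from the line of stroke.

1040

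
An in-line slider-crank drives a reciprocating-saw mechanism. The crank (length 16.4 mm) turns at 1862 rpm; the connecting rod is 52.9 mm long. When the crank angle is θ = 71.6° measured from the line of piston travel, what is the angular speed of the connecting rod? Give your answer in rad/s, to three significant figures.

20.0

ω = 195 rad/s (converted from 1862 rpm).
The rod makes angle φ with the slider axis where L sinφ = r sinθ; differentiating, L cosφ·φ̇ = r ω cosθ.
L cosφ = √(L² − r² sin²θ) = 0.050559 m.
|ω_rod| = r ω |cosθ| / √(L² − r² sin²θ) = 0.0164·195·0.31565/0.050559 = 19.964 rad/s.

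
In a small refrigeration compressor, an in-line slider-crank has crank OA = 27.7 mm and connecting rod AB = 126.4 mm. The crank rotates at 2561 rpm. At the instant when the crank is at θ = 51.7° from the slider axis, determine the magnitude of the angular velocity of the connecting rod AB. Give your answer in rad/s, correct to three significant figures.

ω = 268.2 rad/s (converted from 2561 rpm).
The rod makes angle φ with the slider axis where L sinφ = r sinθ; differentiating, L cosφ·φ̇ = r ω cosθ.
L cosφ = √(L² − r² sin²θ) = 0.12452 m.
|ω_rod| = r ω |cosθ| / √(L² − r² sin²θ) = 0.0277·268.2·0.61978/0.12452 = 36.977 rad/s.

37.0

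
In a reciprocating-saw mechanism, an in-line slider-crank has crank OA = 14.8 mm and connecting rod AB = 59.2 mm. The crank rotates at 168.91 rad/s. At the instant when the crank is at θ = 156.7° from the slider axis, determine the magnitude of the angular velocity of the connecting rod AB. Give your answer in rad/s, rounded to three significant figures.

39.0

ω = 168.9 rad/s
The rod makes angle φ with the slider axis where L sinφ = r sinθ; differentiating, L cosφ·φ̇ = r ω cosθ.
L cosφ = √(L² − r² sin²θ) = 0.05891 m.
|ω_rod| = r ω |cosθ| / √(L² − r² sin²θ) = 0.0148·168.9·0.91845/0.05891 = 38.975 rad/s.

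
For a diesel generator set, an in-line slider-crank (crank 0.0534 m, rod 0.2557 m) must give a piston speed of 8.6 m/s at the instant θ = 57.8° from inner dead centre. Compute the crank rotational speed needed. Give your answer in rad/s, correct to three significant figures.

171

For an in-line slider-crank, |v_piston| = rω|sinθ|·[1 + r cosθ/√(L² − r² sin²θ)].
With r = 0.0534 m, L = 0.2557 m, θ = 57.8°: the bracketed kinematic factor |dx/dθ| = 0.050296 m.
ω = v/|dx/dθ| = 8.6/0.050296 = 170.99 rad/s.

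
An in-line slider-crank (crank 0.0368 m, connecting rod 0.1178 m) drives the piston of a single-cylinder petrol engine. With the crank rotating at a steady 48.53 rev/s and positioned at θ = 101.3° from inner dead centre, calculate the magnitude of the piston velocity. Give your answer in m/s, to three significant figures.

ω = 2π·48.5 = 304.9 rad/s
For an in-line slider-crank, x = r cosθ + √(L² − r² sin²θ), so v = −rω sinθ·[1 + r cosθ/√(L² − r² sin²θ)].
With r = 0.0368 m, L = 0.1178 m, θ = 101.3°: √(L² − r² sin²θ) = 0.11214 m.
v = −0.0368·304.9·0.98061·[1 + 0.0368·-0.19595/0.11214] = -10.296 m/s.
|v| = 10.296 m/s.

10.3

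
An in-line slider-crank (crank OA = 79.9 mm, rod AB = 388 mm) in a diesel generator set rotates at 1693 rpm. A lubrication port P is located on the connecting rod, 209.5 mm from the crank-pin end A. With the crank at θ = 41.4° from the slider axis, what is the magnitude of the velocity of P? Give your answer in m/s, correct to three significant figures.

11.3

ω = 177.3 rad/s.  Crank-pin speed |V_A| = rω = 14.166 m/s, perpendicular to OA.
Rod angle: sinφ = −(r/L) sinθ ⇒ φ = -7.827°; ω_rod = −rω cosθ/√(L²−r²sin²θ) = -27.643 rad/s.
V_P = V_A + ω_rod × AP, with AP = 0.2095 m along the rod.
Components: V_Px = −rω sinθ − a·ω_rod·sinφ = -10.156 m/s;  V_Py = rω cosθ + a·ω_rod·cosφ = +4.8884 m/s.
|V_P| = √(V_Px² + V_Py²) = 11.272 m/s.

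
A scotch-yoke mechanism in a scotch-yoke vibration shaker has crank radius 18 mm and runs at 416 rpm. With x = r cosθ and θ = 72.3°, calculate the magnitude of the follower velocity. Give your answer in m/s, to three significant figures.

ω = 43.56 rad/s (from 416 rpm).
x = r cosθ ⇒ ẋ = −rω sinθ.
|v| = rω|sinθ| = 0.018·43.56·|sin 72.3°| = 0.74702 m/s.

0.747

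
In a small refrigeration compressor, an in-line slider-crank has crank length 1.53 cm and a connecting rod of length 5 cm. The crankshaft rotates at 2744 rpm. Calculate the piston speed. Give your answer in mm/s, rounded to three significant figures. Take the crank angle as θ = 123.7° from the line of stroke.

3020

ω = 2π·2744/60 = 287.4 rad/s
For an in-line slider-crank, x = r cosθ + √(L² − r² sin²θ), so v = −rω sinθ·[1 + r cosθ/√(L² − r² sin²θ)].
With r = 0.0153 m, L = 0.05 m, θ = 123.7°: √(L² − r² sin²θ) = 0.048353 m.
v = −0.0153·287.4·0.83195·[1 + 0.0153·-0.55484/0.048353] = -3.0155 m/s.
|v| = 3.0155 m/s = 3015.5 mm/s.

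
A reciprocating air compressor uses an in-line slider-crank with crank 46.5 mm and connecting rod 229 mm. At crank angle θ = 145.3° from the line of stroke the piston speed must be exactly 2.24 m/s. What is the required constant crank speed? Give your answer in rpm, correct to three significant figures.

For an in-line slider-crank, |v_piston| = rω|sinθ|·[1 + r cosθ/√(L² − r² sin²θ)].
With r = 0.0465 m, L = 0.229 m, θ = 145.3°: the bracketed kinematic factor |dx/dθ| = 0.022022 m.
ω = v/|dx/dθ| = 2.24/0.022022 = 101.71 rad/s.
N = 60ω/(2π) = 971.3 rpm.

971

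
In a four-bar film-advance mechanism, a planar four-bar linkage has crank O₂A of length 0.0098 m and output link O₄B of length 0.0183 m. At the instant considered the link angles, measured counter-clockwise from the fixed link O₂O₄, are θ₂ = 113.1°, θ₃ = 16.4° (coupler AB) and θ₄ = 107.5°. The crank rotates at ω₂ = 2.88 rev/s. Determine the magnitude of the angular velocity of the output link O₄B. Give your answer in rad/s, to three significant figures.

9.63

ω₂ = 18.1 rad/s (from 2.88 rev/s).
Differentiating the loop-closure r₂e^{iθ₂}+r₃e^{iθ₃}=r₁+r₄e^{iθ₄} gives r₂ω₂e^{iθ₂}+r₃ω₃e^{iθ₃}=r₄ω₄e^{iθ₄}.
Eliminating the other unknown: ω₄ = r₂ω₂ sin(θ₂−θ₃) / [r₄ sin(θ₄−θ₃)].
Numerator sine = +0.99317; denominator sine = +0.99982.
Result = 0.0098·18.1·(+0.99317) / (0.0183·(+0.99982)) = +9.6261 rad/s; magnitude 9.6261 rad/s.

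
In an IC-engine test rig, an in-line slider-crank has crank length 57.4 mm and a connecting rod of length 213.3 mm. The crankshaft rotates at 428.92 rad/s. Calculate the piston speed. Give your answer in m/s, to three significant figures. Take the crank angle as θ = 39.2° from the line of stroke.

18.9

ω = 428.9 rad/s
For an in-line slider-crank, x = r cosθ + √(L² − r² sin²θ), so v = −rω sinθ·[1 + r cosθ/√(L² − r² sin²θ)].
With r = 0.0574 m, L = 0.2133 m, θ = 39.2°: √(L² − r² sin²θ) = 0.21019 m.
v = −0.0574·428.9·0.63203·[1 + 0.0574·0.77494/0.21019] = -18.854 m/s.
|v| = 18.854 m/s.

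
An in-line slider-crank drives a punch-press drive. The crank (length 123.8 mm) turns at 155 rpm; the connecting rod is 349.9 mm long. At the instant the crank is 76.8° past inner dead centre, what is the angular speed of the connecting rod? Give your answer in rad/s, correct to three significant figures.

1.40

ω = 16.23 rad/s (converted from 155 rpm).
The rod makes angle φ with the slider axis where L sinφ = r sinθ; differentiating, L cosφ·φ̇ = r ω cosθ.
L cosφ = √(L² − r² sin²θ) = 0.32849 m.
|ω_rod| = r ω |cosθ| / √(L² − r² sin²θ) = 0.1238·16.23·0.22835/0.32849 = 1.3969 rad/s.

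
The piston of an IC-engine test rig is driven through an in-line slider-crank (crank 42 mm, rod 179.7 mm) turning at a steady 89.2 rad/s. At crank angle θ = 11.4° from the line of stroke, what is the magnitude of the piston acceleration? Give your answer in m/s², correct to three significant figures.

ω = 89.2 rad/s
x(θ) = r cosθ + √(L² − r² sin²θ); with ω constant, a = ω²·d²x/dθ².
d²x/dθ² = −r cosθ − r²(cos2θ)/√u − r⁴ sin²2θ/(4u^{3/2}),  u = L² − r² sin²θ = 0.0322232 m².
Substituting r = 0.042 m, L = 0.1797 m, θ = 11.4°: d²x/dθ² = -0.050251 m.
a = ω²·d²x/dθ² = (89.2)²·(-0.050251) = -399.83 m/s²;  |a| = 399.83 m/s².

400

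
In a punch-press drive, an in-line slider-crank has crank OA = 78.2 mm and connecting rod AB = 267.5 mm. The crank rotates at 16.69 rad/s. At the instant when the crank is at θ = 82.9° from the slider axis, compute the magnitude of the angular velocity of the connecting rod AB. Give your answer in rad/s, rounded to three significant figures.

0.630

ω = 16.69 rad/s
The rod makes angle φ with the slider axis where L sinφ = r sinθ; differentiating, L cosφ·φ̇ = r ω cosθ.
L cosφ = √(L² − r² sin²θ) = 0.256 m.
|ω_rod| = r ω |cosθ| / √(L² − r² sin²θ) = 0.0782·16.69·0.12360/0.256 = 0.63016 rad/s.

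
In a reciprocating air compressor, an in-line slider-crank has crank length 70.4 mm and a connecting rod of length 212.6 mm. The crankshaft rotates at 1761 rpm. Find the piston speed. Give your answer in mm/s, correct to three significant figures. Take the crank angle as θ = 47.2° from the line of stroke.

11700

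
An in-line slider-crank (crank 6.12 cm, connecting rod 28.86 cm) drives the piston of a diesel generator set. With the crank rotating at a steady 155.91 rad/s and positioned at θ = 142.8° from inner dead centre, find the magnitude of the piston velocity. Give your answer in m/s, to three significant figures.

4.79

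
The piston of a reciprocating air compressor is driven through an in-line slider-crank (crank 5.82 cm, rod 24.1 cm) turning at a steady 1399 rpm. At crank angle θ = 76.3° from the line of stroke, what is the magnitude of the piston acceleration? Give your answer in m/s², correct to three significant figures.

21.3

ω = 2π·1399/60 = 146.5 rad/s
x(θ) = r cosθ + √(L² − r² sin²θ); with ω constant, a = ω²·d²x/dθ².
d²x/dθ² = −r cosθ − r²(cos2θ)/√u − r⁴ sin²2θ/(4u^{3/2}),  u = L² − r² sin²θ = 0.0548838 m².
Substituting r = 0.0582 m, L = 0.241 m, θ = 76.3°: d²x/dθ² = -0.00099472 m.
a = ω²·d²x/dθ² = (146.5)²·(-0.00099472) = -21.35 m/s²;  |a| = 21.35 m/s².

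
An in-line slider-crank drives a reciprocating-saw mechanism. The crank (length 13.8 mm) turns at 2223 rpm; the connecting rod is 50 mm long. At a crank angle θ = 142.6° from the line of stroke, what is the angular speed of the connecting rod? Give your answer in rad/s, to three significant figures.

51.8

ω = 232.8 rad/s (converted from 2223 rpm).
The rod makes angle φ with the slider axis where L sinφ = r sinθ; differentiating, L cosφ·φ̇ = r ω cosθ.
L cosφ = √(L² − r² sin²θ) = 0.049292 m.
|ω_rod| = r ω |cosθ| / √(L² − r² sin²θ) = 0.0138·232.8·0.79441/0.049292 = 51.774 rad/s.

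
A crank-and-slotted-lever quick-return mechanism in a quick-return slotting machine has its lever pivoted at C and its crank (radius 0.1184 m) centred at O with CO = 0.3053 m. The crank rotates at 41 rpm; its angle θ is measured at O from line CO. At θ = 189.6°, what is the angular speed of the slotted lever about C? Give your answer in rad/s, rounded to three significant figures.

2.58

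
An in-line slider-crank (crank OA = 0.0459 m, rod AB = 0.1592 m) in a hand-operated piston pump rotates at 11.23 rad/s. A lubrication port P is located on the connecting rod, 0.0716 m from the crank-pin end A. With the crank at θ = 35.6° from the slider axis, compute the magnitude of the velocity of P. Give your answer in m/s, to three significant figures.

ω = 11.23 rad/s.  Crank-pin speed |V_A| = rω = 0.51546 m/s, perpendicular to OA.
Rod angle: sinφ = −(r/L) sinθ ⇒ φ = -9.662°; ω_rod = −rω cosθ/√(L²−r²sin²θ) = -2.6705 rad/s.
V_P = V_A + ω_rod × AP, with AP = 0.0716 m along the rod.
Components: V_Px = −rω sinθ − a·ω_rod·sinφ = -0.33215 m/s;  V_Py = rω cosθ + a·ω_rod·cosφ = +0.23062 m/s.
|V_P| = √(V_Px² + V_Py²) = 0.40436 m/s.

0.404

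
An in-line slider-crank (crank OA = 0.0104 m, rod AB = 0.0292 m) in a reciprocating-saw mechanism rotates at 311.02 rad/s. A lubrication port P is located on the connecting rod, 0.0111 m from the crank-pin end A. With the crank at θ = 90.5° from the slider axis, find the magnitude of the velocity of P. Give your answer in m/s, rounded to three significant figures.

3.23

ω = 311 rad/s.  Crank-pin speed |V_A| = rω = 3.2346 m/s, perpendicular to OA.
Rod angle: sinφ = −(r/L) sinθ ⇒ φ = -20.864°; ω_rod = −rω cosθ/√(L²−r²sin²θ) = +1.0345 rad/s.
V_P = V_A + ω_rod × AP, with AP = 0.0111 m along the rod.
Components: V_Px = −rω sinθ − a·ω_rod·sinφ = -3.2304 m/s;  V_Py = rω cosθ + a·ω_rod·cosφ = -0.017497 m/s.
|V_P| = √(V_Px² + V_Py²) = 3.2304 m/s.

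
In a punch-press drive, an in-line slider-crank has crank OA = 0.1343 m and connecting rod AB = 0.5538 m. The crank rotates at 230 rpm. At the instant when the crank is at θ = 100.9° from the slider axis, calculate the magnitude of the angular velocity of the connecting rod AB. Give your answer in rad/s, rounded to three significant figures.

1.14

ω = 24.09 rad/s (converted from 230 rpm).
The rod makes angle φ with the slider axis where L sinφ = r sinθ; differentiating, L cosφ·φ̇ = r ω cosθ.
L cosφ = √(L² − r² sin²θ) = 0.53787 m.
|ω_rod| = r ω |cosθ| / √(L² − r² sin²θ) = 0.1343·24.09·0.18910/0.53787 = 1.1372 rad/s.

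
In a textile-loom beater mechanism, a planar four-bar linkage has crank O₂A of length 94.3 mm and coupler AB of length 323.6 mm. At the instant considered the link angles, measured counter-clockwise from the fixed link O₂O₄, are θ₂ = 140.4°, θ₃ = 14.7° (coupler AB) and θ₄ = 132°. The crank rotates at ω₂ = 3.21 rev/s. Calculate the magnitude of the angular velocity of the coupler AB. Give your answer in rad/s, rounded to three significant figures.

0.966

ω₂ = 20.17 rad/s (from 3.21 rev/s).
Differentiating the loop-closure r₂e^{iθ₂}+r₃e^{iθ₃}=r₁+r₄e^{iθ₄} gives r₂ω₂e^{iθ₂}+r₃ω₃e^{iθ₃}=r₄ω₄e^{iθ₄}.
Eliminating the other unknown: ω₃ = r₂ω₂ sin(θ₄−θ₂) / [r₃ sin(θ₃−θ₄)].
Numerator sine = -0.14608; denominator sine = -0.88862.
Result = 0.0943·20.17·(-0.14608) / (0.3236·(-0.88862)) = +0.96621 rad/s; magnitude 0.96621 rad/s.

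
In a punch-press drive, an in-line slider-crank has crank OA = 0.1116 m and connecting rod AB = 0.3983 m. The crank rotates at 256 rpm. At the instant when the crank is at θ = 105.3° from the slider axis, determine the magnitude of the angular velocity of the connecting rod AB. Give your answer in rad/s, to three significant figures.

2.06

ω = 26.81 rad/s (converted from 256 rpm).
The rod makes angle φ with the slider axis where L sinφ = r sinθ; differentiating, L cosφ·φ̇ = r ω cosθ.
L cosφ = √(L² − r² sin²θ) = 0.38348 m.
|ω_rod| = r ω |cosθ| / √(L² − r² sin²θ) = 0.1116·26.81·0.26387/0.38348 = 2.0587 rad/s.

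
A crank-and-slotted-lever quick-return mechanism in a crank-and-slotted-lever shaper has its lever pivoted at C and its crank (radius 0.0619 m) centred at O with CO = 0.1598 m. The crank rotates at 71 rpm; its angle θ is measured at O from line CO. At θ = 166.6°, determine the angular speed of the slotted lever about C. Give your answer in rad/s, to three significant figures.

4.25

ω = 7.435 rad/s (from 71 rpm).
Crank pin A relative to C: A = (d + r cosθ, r sinθ); lever angle φ = atan2(r sinθ, d + r cosθ).
Differentiating tanφ: φ̇ = rω(d cosθ + r)/(d² + r² + 2dr cosθ).
d² + r² + 2dr cosθ = |CA|² = 0.010123 m²;  d cosθ + r = -0.09355 m.
|ω_lever| = |0.0619·7.435·-0.09355| / 0.010123 = 4.2531 rad/s.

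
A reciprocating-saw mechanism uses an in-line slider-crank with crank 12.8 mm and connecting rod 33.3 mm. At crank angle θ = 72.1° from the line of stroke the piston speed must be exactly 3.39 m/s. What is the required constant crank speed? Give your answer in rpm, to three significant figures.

For an in-line slider-crank, |v_piston| = rω|sinθ|·[1 + r cosθ/√(L² − r² sin²θ)].
With r = 0.0128 m, L = 0.0333 m, θ = 72.1°: the bracketed kinematic factor |dx/dθ| = 0.013727 m.
ω = v/|dx/dθ| = 3.39/0.013727 = 246.97 rad/s.
N = 60ω/(2π) = 2358.4 rpm.

2360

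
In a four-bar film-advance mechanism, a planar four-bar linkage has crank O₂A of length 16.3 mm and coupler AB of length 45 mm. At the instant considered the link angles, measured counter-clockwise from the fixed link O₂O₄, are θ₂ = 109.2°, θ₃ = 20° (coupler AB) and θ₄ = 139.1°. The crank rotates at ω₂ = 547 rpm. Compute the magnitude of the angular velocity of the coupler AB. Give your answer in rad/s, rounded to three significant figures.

11.8

ω₂ = 57.28 rad/s (from 547 rpm).
Differentiating the loop-closure r₂e^{iθ₂}+r₃e^{iθ₃}=r₁+r₄e^{iθ₄} gives r₂ω₂e^{iθ₂}+r₃ω₃e^{iθ₃}=r₄ω₄e^{iθ₄}.
Eliminating the other unknown: ω₃ = r₂ω₂ sin(θ₄−θ₂) / [r₃ sin(θ₃−θ₄)].
Numerator sine = +0.49849; denominator sine = -0.87377.
Result = 0.0163·57.28·(+0.49849) / (0.045·(-0.87377)) = -11.837 rad/s; magnitude 11.837 rad/s.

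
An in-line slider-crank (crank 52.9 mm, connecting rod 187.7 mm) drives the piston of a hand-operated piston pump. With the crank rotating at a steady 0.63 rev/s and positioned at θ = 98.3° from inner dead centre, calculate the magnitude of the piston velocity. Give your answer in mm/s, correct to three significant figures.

198

ω = 2π·0.63 = 3.958 rad/s
For an in-line slider-crank, x = r cosθ + √(L² − r² sin²θ), so v = −rω sinθ·[1 + r cosθ/√(L² − r² sin²θ)].
With r = 0.0529 m, L = 0.1877 m, θ = 98.3°: √(L² − r² sin²θ) = 0.18025 m.
v = −0.0529·3.958·0.98953·[1 + 0.0529·-0.14436/0.18025] = -0.19843 m/s.
|v| = 0.19843 m/s = 198.43 mm/s.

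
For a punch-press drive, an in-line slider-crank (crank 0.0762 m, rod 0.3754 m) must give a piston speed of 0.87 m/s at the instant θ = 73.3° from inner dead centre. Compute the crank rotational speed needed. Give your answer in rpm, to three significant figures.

107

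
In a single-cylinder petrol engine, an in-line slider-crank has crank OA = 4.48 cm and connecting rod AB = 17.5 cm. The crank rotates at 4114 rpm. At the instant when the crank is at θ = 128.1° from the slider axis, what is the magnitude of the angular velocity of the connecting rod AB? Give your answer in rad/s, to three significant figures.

ω = 430.8 rad/s (converted from 4114 rpm).
The rod makes angle φ with the slider axis where L sinφ = r sinθ; differentiating, L cosφ·φ̇ = r ω cosθ.
L cosφ = √(L² − r² sin²θ) = 0.17141 m.
|ω_rod| = r ω |cosθ| / √(L² − r² sin²θ) = 0.0448·430.8·0.61704/0.17141 = 69.477 rad/s.

69.5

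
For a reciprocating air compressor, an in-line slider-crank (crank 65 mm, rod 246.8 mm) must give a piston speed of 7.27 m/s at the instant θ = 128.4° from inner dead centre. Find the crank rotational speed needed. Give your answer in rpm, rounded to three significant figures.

For an in-line slider-crank, |v_piston| = rω|sinθ|·[1 + r cosθ/√(L² − r² sin²θ)].
With r = 0.065 m, L = 0.2468 m, θ = 128.4°: the bracketed kinematic factor |dx/dθ| = 0.042423 m.
ω = v/|dx/dθ| = 7.27/0.042423 = 171.37 rad/s.
N = 60ω/(2π) = 1636.4 rpm.

1640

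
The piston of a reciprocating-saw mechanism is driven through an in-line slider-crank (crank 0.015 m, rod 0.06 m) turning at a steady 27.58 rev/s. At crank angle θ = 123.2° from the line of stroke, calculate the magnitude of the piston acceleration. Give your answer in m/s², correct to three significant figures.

291

ω = 2π·27.6 = 173.3 rad/s
x(θ) = r cosθ + √(L² − r² sin²θ); with ω constant, a = ω²·d²x/dθ².
d²x/dθ² = −r cosθ − r²(cos2θ)/√u − r⁴ sin²2θ/(4u^{3/2}),  u = L² − r² sin²θ = 0.00344246 m².
Substituting r = 0.015 m, L = 0.06 m, θ = 123.2°: d²x/dθ² = +0.0096961 m.
a = ω²·d²x/dθ² = (173.3)²·(+0.0096961) = +291.17 m/s²;  |a| = 291.17 m/s².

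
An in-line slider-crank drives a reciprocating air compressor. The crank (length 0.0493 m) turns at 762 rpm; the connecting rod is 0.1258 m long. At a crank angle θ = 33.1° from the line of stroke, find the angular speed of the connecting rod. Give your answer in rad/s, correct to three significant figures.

26.8

ω = 79.8 rad/s (converted from 762 rpm).
The rod makes angle φ with the slider axis where L sinφ = r sinθ; differentiating, L cosφ·φ̇ = r ω cosθ.
L cosφ = √(L² − r² sin²θ) = 0.12289 m.
|ω_rod| = r ω |cosθ| / √(L² − r² sin²θ) = 0.0493·79.8·0.83772/0.12289 = 26.818 rad/s.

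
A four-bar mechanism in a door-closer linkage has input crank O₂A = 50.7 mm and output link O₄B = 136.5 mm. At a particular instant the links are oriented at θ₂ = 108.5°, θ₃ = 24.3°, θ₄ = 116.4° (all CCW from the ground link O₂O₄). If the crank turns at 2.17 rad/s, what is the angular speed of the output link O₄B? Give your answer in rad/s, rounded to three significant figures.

ω₂ = 2.17 rad/s
Differentiating the loop-closure r₂e^{iθ₂}+r₃e^{iθ₃}=r₁+r₄e^{iθ₄} gives r₂ω₂e^{iθ₂}+r₃ω₃e^{iθ₃}=r₄ω₄e^{iθ₄}.
Eliminating the other unknown: ω₄ = r₂ω₂ sin(θ₂−θ₃) / [r₄ sin(θ₄−θ₃)].
Numerator sine = +0.99488; denominator sine = +0.99933.
Result = 0.0507·2.17·(+0.99488) / (0.1365·(+0.99933)) = +0.80241 rad/s; magnitude 0.80241 rad/s.

0.802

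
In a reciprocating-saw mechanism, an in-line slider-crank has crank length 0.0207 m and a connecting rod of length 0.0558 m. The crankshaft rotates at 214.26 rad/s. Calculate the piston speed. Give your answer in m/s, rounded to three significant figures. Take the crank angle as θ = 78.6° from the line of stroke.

4.69

ω = 214.3 rad/s
For an in-line slider-crank, x = r cosθ + √(L² − r² sin²θ), so v = −rω sinθ·[1 + r cosθ/√(L² − r² sin²θ)].
With r = 0.0207 m, L = 0.0558 m, θ = 78.6°: √(L² − r² sin²θ) = 0.05198 m.
v = −0.0207·214.3·0.98027·[1 + 0.0207·0.19766/0.05198] = -4.6899 m/s.
|v| = 4.6899 m/s.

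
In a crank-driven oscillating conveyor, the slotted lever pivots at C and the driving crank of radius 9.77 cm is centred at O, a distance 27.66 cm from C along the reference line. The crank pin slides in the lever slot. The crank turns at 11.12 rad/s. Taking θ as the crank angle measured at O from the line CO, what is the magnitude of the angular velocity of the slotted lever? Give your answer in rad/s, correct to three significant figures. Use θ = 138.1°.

ω = 11.12 rad/s
Crank pin A relative to C: A = (d + r cosθ, r sinθ); lever angle φ = atan2(r sinθ, d + r cosθ).
Differentiating tanφ: φ̇ = rω(d cosθ + r)/(d² + r² + 2dr cosθ).
d² + r² + 2dr cosθ = |CA|² = 0.0458246 m²;  d cosθ + r = -0.10818 m.
|ω_lever| = |0.0977·11.12·-0.10818| / 0.0458246 = 2.5647 rad/s.

2.56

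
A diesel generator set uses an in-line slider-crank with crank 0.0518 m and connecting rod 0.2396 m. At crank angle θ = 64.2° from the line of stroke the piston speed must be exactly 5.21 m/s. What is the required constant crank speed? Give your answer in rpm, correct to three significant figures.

973

For an in-line slider-crank, |v_piston| = rω|sinθ|·[1 + r cosθ/√(L² − r² sin²θ)].
With r = 0.0518 m, L = 0.2396 m, θ = 64.2°: the bracketed kinematic factor |dx/dθ| = 0.05111 m.
ω = v/|dx/dθ| = 5.21/0.05111 = 101.94 rad/s.
N = 60ω/(2π) = 973.42 rpm.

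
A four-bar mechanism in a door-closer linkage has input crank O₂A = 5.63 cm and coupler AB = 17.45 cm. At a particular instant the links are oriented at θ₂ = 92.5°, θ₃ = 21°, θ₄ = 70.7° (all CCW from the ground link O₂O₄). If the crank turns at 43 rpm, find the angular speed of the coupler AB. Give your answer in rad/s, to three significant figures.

ω₂ = 4.503 rad/s (from 43 rpm).
Differentiating the loop-closure r₂e^{iθ₂}+r₃e^{iθ₃}=r₁+r₄e^{iθ₄} gives r₂ω₂e^{iθ₂}+r₃ω₃e^{iθ₃}=r₄ω₄e^{iθ₄}.
Eliminating the other unknown: ω₃ = r₂ω₂ sin(θ₄−θ₂) / [r₃ sin(θ₃−θ₄)].
Numerator sine = -0.37137; denominator sine = -0.76267.
Result = 0.0563·4.503·(-0.37137) / (0.1745·(-0.76267)) = +0.70742 rad/s; magnitude 0.70742 rad/s.

0.707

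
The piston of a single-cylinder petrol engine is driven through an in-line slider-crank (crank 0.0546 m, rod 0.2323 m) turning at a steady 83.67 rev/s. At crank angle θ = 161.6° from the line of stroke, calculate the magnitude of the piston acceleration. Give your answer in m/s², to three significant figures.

11500

ω = 2π·83.7 = 525.7 rad/s
x(θ) = r cosθ + √(L² − r² sin²θ); with ω constant, a = ω²·d²x/dθ².
d²x/dθ² = −r cosθ − r²(cos2θ)/√u − r⁴ sin²2θ/(4u^{3/2}),  u = L² − r² sin²θ = 0.0536663 m².
Substituting r = 0.0546 m, L = 0.2323 m, θ = 161.6°: d²x/dθ² = +0.04144 m.
a = ω²·d²x/dθ² = (525.7)²·(+0.04144) = +11453 m/s²;  |a| = 11453 m/s².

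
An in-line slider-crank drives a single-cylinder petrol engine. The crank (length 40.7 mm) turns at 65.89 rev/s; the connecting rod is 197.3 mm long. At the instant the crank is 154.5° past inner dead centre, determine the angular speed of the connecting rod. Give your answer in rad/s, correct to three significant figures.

77.4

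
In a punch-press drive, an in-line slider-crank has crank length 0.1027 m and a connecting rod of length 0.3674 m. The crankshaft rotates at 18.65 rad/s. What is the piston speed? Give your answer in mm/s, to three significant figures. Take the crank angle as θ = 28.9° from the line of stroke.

1150

ω = 18.65 rad/s
For an in-line slider-crank, x = r cosθ + √(L² − r² sin²θ), so v = −rω sinθ·[1 + r cosθ/√(L² − r² sin²θ)].
With r = 0.1027 m, L = 0.3674 m, θ = 28.9°: √(L² − r² sin²θ) = 0.36403 m.
v = −0.1027·18.65·0.48328·[1 + 0.1027·0.87546/0.36403] = -1.1543 m/s.
|v| = 1.1543 m/s = 1154.3 mm/s.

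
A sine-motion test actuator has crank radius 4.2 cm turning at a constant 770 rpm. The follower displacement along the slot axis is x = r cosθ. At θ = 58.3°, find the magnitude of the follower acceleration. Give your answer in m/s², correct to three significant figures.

ω = 80.63 rad/s (from 770 rpm).
x = r cosθ ⇒ ẍ = −rω² cosθ (ω constant).
|a| = rω²|cosθ| = 0.042·(80.63)²·|cos 58.3°| = 143.5 m/s².

143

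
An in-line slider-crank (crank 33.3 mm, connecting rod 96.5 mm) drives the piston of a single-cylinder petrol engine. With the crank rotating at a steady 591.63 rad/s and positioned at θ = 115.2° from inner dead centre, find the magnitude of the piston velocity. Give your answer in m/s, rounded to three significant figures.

ω = 591.6 rad/s
For an in-line slider-crank, x = r cosθ + √(L² − r² sin²θ), so v = −rω sinθ·[1 + r cosθ/√(L² − r² sin²θ)].
With r = 0.0333 m, L = 0.0965 m, θ = 115.2°: √(L² − r² sin²θ) = 0.091675 m.
v = −0.0333·591.6·0.90483·[1 + 0.0333·-0.42578/0.091675] = -15.069 m/s.
|v| = 15.069 m/s.

15.1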